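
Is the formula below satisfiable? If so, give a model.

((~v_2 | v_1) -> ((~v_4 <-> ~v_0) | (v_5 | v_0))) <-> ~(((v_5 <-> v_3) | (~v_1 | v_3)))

v_0: False; v_1: True; v_2: False; v_3: False; v_4: True; v_5: True

  ((~v_2 | v_1) -> ((~v_4 <-> ~v_0) | (v_5 | v_0))) <-> ~(((v_5 <-> v_3) | (~v_1 | v_3))) = True
    (~v_2 | v_1) -> ((~v_4 <-> ~v_0) | (v_5 | v_0)) = True
      ~v_2 | v_1 = True
        ~v_2 = True
      (~v_4 <-> ~v_0) | (v_5 | v_0) = True
        ~v_4 <-> ~v_0 = False
          ~v_4 = False
          ~v_0 = True
        v_5 | v_0 = True
    ~(((v_5 <-> v_3) | (~v_1 | v_3))) = True
      (v_5 <-> v_3) | (~v_1 | v_3) = False
        v_5 <-> v_3 = False
        ~v_1 | v_3 = False
          ~v_1 = False
The formula evaluates to True.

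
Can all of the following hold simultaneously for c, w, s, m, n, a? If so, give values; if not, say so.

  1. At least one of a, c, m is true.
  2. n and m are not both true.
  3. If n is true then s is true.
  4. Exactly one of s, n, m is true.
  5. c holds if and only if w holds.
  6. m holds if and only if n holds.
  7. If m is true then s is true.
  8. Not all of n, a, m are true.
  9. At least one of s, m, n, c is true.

c: True, w: True, s: True, m: False, n: False, a: False

  (1) {a, c, m}: 1 true — at least one ✓
  (2) n=F, m=F — not both ✓
  (3) n=F ⇒ s: vacuous ✓
  (4) {s, n, m}: 1 true — exactly one ✓
  (5) c=T, w=T — same ✓
  (6) m=F, n=F — same ✓
  (7) m=F ⇒ s: vacuous ✓
  (8) {n, a, m}: 0/3 true — not all ✓
  (9) {s, m, n, c}: 2 true — at least one ✓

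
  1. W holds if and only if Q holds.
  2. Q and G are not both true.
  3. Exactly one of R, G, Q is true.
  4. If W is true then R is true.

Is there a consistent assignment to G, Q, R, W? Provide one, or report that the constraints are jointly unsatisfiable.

G = True, Q = False, R = False, W = False

  (1) W=F, Q=F — same ✓
  (2) Q=F, G=T — not both ✓
  (3) {R, G, Q}: 1 true — exactly one ✓
  (4) W=F ⇒ R: vacuous ✓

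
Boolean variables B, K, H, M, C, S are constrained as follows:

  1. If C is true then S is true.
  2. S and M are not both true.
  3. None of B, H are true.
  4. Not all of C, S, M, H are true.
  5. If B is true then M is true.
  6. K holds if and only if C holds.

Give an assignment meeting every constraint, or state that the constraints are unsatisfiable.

B=F, K=F, H=F, M=F, C=F, S=F

  (1) C=F ⇒ S: vacuous ✓
  (2) S=F, M=F — not both ✓
  (3) {B, H}: 0 true — none ✓
  (4) {C, S, M, H}: 0/4 true — not all ✓
  (5) B=F ⇒ M: vacuous ✓
  (6) K=F, C=F — same ✓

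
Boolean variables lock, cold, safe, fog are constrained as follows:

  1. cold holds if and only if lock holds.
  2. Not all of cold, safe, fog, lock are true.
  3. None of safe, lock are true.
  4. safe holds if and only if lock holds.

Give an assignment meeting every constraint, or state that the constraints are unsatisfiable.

lock: False; cold: False; safe: False; fog: False

  (1) cold=F, lock=F — same ✓
  (2) {cold, safe, fog, lock}: 0/4 true — not all ✓
  (3) {safe, lock}: 0 true — none ✓
  (4) safe=F, lock=F — same ✓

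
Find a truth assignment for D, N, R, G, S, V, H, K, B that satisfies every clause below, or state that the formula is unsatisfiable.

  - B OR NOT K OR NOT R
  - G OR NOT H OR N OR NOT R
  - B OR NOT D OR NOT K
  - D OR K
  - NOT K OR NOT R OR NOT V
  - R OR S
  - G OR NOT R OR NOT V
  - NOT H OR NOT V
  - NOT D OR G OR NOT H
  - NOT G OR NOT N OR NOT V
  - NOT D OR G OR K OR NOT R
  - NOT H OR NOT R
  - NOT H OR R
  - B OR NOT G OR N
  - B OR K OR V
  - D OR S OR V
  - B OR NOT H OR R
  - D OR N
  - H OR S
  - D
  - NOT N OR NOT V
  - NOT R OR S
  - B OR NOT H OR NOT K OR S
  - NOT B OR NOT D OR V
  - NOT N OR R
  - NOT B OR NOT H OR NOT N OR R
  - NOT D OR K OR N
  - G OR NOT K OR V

D: True, N: False, R: False, G: False, S: True, V: True, H: False, K: True, B: True

Unit clause (D) forces D = True.
Try N = True:
  (NOT N OR NOT V) forces V = False.
  (NOT B OR NOT D OR V) forces B = False.
  (B OR NOT D OR NOT K) forces K = False.
  clause (B OR K OR V) is falsified — backtrack.
So N = False.
  then (NOT D OR K OR N) forces K = True.
  then (B OR NOT D OR NOT K) forces B = True.
  then (NOT B OR NOT D OR V) forces V = True.
  then (NOT K OR NOT R OR NOT V) forces R = False.
  then (R OR S) forces S = True.
  then (NOT H OR NOT V) forces H = False.
Set G = False.
All clauses satisfied.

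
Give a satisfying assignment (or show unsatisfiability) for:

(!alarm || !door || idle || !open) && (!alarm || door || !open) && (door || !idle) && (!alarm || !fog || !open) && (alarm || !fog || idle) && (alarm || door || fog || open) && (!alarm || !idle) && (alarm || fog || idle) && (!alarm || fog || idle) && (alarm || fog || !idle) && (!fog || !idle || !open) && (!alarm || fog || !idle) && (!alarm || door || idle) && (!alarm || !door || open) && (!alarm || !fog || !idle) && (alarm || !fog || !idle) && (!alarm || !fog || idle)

Case alarm = True:
  (!alarm || !idle) forces idle = False.
  (!alarm || fog || idle) forces fog = True.
  Clause (!alarm || !fog || idle) is falsified — contradiction.
Case alarm = False:
  If fog = True:
    (alarm || !fog || idle) forces idle = True.
    clause (alarm || !fog || !idle) is falsified.
  If fog = False:
    (alarm || fog || idle) forces idle = True.
    clause (alarm || fog || !idle) is falsified.
  Every sub-case reaches a contradiction.
Both cases fail, so the formula is unsatisfiable.

Unsatisfiable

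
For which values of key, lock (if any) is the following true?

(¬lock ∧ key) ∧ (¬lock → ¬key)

Case key = True: the formula simplifies to ¬lock ∧ lock.
  lock = True: the conjunct ¬lock is False.
  lock = False: the conjunct lock is False.
Case key = False: the conjunct key is False.
Both cases fail — unsatisfiable.

The formula is unsatisfiable.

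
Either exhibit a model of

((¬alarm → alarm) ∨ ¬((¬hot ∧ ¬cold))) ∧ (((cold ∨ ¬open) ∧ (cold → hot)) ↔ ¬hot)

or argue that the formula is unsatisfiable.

alarm = True, open = True, hot = True, cold = False

  (¬alarm → alarm) ∨ ¬((¬hot ∧ ¬cold)) = True
    ¬alarm → alarm = True
      ¬alarm = False
    ¬((¬hot ∧ ¬cold)) = True
      ¬hot ∧ ¬cold = False
        ¬hot = False
        ¬cold = True
  ((cold ∨ ¬open) ∧ (cold → hot)) ↔ ¬hot = True
    (cold ∨ ¬open) ∧ (cold → hot) = False
      cold ∨ ¬open = False
        ¬open = False
      cold → hot = True
    ¬hot = False
Both conjuncts True, so the formula holds.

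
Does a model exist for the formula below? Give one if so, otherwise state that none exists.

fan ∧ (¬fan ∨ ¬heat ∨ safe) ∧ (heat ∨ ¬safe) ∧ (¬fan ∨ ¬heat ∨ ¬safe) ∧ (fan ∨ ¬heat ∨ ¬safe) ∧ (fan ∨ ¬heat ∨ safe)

heat = False, fan = True, safe = False

Unit clause (fan) forces fan = True.
Try heat = True:
  (¬fan ∨ ¬heat ∨ safe) forces safe = True.
  clause (¬fan ∨ ¬heat ∨ ¬safe) is falsified — backtrack.
So heat = False.
  then (heat ∨ ¬safe) forces safe = False.
Check each clause:
  (fan): fan holds.
  (¬fan ∨ ¬heat ∨ safe): ¬heat holds.
  (heat ∨ ¬safe): ¬safe holds.
  (¬fan ∨ ¬heat ∨ ¬safe): ¬heat holds.
  (fan ∨ ¬heat ∨ ¬safe): fan holds.
  (fan ∨ ¬heat ∨ safe): fan holds.
All clauses satisfied.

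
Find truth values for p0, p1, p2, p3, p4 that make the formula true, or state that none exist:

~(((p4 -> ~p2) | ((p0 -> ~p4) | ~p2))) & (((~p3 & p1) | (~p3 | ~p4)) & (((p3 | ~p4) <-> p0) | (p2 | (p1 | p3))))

p0 = True, p1 = True, p2 = True, p3 = False, p4 = True

  ~(((p4 -> ~p2) | ((p0 -> ~p4) | ~p2))) = True
    (p4 -> ~p2) | ((p0 -> ~p4) | ~p2) = False
      p4 -> ~p2 = False
        ~p2 = False
      (p0 -> ~p4) | ~p2 = False
        p0 -> ~p4 = False
          ~p4 = False
        ~p2 = False
  ((~p3 & p1) | (~p3 | ~p4)) & (((p3 | ~p4) <-> p0) | (p2 | (p1 | p3))) = True
    (~p3 & p1) | (~p3 | ~p4) = True
      ~p3 & p1 = True
        ~p3 = True
      ~p3 | ~p4 = True
        ~p3 = True
        ~p4 = False
    ((p3 | ~p4) <-> p0) | (p2 | (p1 | p3)) = True
      (p3 | ~p4) <-> p0 = False
        p3 | ~p4 = False
          ~p4 = False
      p2 | (p1 | p3) = True
        p1 | p3 = True
Both conjuncts True, so the formula holds.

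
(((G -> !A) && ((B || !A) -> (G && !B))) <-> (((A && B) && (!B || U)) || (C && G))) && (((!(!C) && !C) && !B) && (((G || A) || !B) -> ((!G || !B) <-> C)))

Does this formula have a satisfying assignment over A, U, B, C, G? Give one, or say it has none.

No satisfying assignment exists.

Case C = True: the conjunct !C is False.
Case C = False: the conjunct !(!C) becomes !(!False) = False.
Both cases fail — unsatisfiable.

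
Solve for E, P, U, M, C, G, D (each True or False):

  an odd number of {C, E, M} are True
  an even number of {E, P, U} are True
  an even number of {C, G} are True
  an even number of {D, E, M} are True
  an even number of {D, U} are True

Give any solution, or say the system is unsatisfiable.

E = True, P = False, U = True, M = False, C = False, G = False, D = True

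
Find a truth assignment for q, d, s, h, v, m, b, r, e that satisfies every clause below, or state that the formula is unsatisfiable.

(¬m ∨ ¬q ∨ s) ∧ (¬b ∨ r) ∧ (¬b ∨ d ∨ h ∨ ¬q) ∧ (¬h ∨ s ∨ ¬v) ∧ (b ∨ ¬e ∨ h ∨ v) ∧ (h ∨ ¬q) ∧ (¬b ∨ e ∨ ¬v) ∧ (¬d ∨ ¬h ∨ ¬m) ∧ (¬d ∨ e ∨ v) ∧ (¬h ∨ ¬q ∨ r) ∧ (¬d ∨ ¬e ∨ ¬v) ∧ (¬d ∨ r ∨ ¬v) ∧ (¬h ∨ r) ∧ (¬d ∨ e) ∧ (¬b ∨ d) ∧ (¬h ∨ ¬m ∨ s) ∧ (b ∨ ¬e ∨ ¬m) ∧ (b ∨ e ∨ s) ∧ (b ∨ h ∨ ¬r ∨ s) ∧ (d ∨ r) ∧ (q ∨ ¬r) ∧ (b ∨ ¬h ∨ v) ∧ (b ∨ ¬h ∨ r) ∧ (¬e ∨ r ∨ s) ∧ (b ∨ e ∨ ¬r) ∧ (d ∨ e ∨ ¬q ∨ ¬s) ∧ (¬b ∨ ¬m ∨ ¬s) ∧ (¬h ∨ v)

Set q = True.
  then (h ∨ ¬q) forces h = True.
  then (¬h ∨ ¬q ∨ r) forces r = True.
  then (¬h ∨ v) forces v = True.
  then (¬h ∨ s ∨ ¬v) forces s = True.
Set d = False.
  then (¬b ∨ d) forces b = False.
  then (b ∨ e ∨ ¬r) forces e = True.
  then (b ∨ ¬e ∨ ¬m) forces m = False.
All clauses satisfied.

q = True, d = False, s = True, h = True, v = True, m = False, b = False, r = True, e = True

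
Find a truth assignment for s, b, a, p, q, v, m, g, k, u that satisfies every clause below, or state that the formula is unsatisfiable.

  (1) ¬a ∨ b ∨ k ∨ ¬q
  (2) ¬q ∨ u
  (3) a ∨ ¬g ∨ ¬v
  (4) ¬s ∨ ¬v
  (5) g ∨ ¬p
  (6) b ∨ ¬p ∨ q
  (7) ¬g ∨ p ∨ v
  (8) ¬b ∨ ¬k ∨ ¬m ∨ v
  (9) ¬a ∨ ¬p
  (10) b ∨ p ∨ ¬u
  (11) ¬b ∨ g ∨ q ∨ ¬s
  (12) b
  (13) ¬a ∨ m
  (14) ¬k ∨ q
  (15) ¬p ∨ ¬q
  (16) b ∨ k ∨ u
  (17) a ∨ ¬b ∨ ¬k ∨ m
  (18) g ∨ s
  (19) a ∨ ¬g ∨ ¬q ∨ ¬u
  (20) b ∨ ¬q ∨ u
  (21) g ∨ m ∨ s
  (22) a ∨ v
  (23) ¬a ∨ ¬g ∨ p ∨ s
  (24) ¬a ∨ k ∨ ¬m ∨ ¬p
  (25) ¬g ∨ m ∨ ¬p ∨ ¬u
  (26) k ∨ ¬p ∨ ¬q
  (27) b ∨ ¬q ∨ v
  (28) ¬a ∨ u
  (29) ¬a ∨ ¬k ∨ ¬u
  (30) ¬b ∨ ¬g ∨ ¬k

s: True; b: True; a: True; p: False; q: True; v: False; m: True; g: False; k: False; u: True

Unit clause (b) forces b = True.
Set s = True.
  then (¬s ∨ ¬v) forces v = False.
  then (a ∨ v) forces a = True.
  then (¬a ∨ u) forces u = True.
  then (¬a ∨ ¬k ∨ ¬u) forces k = False.
  then (¬a ∨ ¬p) forces p = False.
  then (¬a ∨ m) forces m = True.
  then (¬g ∨ p ∨ v) forces g = False.
  then (¬b ∨ g ∨ q ∨ ¬s) forces q = True.
All clauses satisfied.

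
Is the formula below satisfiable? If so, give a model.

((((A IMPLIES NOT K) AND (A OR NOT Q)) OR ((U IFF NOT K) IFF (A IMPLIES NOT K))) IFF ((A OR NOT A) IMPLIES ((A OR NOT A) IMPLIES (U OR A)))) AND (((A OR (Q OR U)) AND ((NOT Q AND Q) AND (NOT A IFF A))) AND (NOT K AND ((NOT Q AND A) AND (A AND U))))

The conjunct NOT A IFF A is unsatisfiable on its own:
  A=F: evaluates to False.
  A=T: evaluates to False.
So the whole conjunction is unsatisfiable.

Unsatisfiable — no assignment works.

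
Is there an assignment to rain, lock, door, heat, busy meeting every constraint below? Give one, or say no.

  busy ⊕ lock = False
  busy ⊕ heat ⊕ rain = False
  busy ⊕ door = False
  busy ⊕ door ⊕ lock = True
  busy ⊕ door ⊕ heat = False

rain = True, lock = True, door = True, heat = False, busy = True

busy ⊕ lock = T ⊕ T = False ✓
busy ⊕ heat ⊕ rain = T ⊕ F ⊕ T = False ✓
busy ⊕ door = T ⊕ T = False ✓
busy ⊕ door ⊕ lock = T ⊕ T ⊕ T = True ✓
busy ⊕ door ⊕ heat = T ⊕ T ⊕ F = False ✓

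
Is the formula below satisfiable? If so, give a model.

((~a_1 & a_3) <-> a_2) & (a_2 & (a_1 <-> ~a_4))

a_1 = False, a_2 = True, a_3 = True, a_4 = True

  (~a_1 & a_3) <-> a_2 = True
    ~a_1 & a_3 = True
      ~a_1 = True
  a_2 & (a_1 <-> ~a_4) = True
    a_1 <-> ~a_4 = True
      ~a_4 = False
Both conjuncts True, so the formula holds.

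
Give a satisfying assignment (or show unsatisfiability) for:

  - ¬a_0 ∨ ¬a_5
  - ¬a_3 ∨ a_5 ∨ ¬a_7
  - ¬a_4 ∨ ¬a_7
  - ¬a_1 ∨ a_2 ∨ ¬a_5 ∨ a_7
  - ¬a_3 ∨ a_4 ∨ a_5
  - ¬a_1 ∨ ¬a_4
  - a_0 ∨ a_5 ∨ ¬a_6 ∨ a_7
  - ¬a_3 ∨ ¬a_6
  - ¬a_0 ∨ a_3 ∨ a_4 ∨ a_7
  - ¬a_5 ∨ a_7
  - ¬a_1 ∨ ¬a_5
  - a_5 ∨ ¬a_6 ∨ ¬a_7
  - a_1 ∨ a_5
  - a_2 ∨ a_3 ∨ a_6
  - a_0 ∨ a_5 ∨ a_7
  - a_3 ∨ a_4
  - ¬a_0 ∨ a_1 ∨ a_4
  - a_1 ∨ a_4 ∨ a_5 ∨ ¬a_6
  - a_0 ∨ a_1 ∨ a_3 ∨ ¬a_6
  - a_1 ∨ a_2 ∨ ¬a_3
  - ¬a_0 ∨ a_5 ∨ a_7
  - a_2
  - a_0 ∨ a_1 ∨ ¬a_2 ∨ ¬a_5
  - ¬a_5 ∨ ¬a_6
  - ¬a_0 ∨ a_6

Unsatisfiable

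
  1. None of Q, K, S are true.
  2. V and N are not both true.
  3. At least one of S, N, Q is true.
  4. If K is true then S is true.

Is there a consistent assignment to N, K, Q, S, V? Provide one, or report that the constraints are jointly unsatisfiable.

N: True, K: False, Q: False, S: False, V: False

  (1) {Q, K, S}: 0 true — none ✓
  (2) V=F, N=T — not both ✓
  (3) {S, N, Q}: 1 true — at least one ✓
  (4) K=F ⇒ S: vacuous ✓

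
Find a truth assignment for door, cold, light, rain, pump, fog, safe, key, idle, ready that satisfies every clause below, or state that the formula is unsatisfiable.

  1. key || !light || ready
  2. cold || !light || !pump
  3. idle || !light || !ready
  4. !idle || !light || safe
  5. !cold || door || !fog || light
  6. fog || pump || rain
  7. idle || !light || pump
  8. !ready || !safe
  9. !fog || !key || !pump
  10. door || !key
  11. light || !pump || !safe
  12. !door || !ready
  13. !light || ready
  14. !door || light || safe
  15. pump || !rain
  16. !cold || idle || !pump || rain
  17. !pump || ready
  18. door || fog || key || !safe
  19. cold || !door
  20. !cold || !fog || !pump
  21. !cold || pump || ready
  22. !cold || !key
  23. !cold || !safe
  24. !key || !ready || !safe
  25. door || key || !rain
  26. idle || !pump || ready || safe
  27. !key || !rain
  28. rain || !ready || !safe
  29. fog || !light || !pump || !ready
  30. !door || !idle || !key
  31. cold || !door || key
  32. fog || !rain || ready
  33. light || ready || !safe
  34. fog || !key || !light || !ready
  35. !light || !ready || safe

Set door = False.
  then (door || !key) forces key = False.
  then (door || key || !rain) forces rain = False.
Set cold = False.
Try light = True:
  (key || !light || ready) forces ready = True.
  (cold || !light || !pump) forces pump = False.
  (idle || !light || !ready) forces idle = True.
  (!idle || !light || safe) forces safe = True.
  clause (!ready || !safe) is falsified — backtrack.
So light = False.
Set pump = True.
  then (light || !pump || !safe) forces safe = False.
  then (!pump || ready) forces ready = True.
Set fog = False.
Set idle = True.
All clauses satisfied.

door = False, cold = False, light = False, rain = False, pump = True, fog = False, safe = False, key = False, idle = True, ready = True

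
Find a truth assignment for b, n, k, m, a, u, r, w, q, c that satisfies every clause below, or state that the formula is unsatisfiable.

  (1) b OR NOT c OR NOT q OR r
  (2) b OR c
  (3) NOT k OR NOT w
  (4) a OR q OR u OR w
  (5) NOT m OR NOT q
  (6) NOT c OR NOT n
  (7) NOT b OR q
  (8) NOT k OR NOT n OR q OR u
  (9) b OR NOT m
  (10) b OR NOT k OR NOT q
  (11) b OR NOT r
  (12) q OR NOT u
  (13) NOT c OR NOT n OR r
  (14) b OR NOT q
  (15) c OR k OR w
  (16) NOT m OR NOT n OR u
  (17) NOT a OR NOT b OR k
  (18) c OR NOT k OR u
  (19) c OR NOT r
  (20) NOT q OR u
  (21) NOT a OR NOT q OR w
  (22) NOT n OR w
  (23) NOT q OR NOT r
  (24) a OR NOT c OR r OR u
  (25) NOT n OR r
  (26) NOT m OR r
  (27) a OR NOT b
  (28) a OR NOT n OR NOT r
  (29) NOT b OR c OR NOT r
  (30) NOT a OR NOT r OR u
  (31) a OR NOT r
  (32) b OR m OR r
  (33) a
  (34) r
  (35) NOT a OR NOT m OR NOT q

The formula is unsatisfiable.

Case r = True:
  (b OR NOT r) forces b = True.
  (NOT b OR q) forces q = True.
  Clause (NOT q OR NOT r) is falsified — contradiction.
Case r = False:
  Clause (r) is falsified — contradiction.
Both cases fail, so the formula is unsatisfiable.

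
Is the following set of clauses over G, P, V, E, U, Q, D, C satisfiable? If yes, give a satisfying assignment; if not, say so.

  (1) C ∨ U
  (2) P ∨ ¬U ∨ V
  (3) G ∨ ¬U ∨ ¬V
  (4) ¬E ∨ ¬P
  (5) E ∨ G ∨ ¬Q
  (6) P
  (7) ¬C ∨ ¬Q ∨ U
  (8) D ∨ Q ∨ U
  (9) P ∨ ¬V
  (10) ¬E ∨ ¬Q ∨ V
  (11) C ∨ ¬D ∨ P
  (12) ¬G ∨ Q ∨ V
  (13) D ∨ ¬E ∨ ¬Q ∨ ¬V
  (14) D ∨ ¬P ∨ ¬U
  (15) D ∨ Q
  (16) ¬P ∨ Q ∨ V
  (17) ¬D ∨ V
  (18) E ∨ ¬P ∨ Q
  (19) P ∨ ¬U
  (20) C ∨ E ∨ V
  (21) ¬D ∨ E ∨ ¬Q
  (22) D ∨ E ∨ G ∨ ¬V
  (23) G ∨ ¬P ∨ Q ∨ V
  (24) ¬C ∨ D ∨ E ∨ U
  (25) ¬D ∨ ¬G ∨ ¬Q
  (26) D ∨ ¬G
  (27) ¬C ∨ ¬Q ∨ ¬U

Case P = True:
  (¬E ∨ ¬P) forces E = False.
  (E ∨ ¬P ∨ Q) forces Q = True.
  (E ∨ G ∨ ¬Q) forces G = True.
  (¬D ∨ E ∨ ¬Q) forces D = False.
  Clause (D ∨ ¬G) is falsified — contradiction.
Case P = False:
  Clause (P) is falsified — contradiction.
Both cases fail, so the formula is unsatisfiable.

No satisfying assignment exists.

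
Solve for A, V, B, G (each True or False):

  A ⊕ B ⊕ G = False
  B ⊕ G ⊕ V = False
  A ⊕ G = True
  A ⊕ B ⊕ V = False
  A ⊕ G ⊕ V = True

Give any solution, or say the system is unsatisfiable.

UNSATISFIABLE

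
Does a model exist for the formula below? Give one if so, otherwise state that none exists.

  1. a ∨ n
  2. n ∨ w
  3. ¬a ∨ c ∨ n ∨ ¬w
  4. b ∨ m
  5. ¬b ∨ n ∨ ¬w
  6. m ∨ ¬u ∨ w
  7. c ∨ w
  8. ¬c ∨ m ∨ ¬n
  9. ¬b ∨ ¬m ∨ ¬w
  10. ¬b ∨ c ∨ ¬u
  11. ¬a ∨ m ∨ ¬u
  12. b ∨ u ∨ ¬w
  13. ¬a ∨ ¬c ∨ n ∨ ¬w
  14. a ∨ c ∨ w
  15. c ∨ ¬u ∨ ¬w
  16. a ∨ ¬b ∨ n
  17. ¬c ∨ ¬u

m = True, a = True, c = True, n = True, w = False, u = False, b = True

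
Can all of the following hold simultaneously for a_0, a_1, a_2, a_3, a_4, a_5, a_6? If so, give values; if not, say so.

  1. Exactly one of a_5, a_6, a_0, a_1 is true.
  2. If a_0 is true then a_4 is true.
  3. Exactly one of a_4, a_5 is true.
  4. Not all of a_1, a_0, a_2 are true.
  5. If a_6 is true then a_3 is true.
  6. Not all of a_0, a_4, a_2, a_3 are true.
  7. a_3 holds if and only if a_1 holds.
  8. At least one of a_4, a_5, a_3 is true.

a_0: False; a_1: False; a_2: True; a_3: False; a_4: False; a_5: True; a_6: False

  (1) {a_5, a_6, a_0, a_1}: 1 true — exactly one ✓
  (2) a_0=F ⇒ a_4: vacuous ✓
  (3) {a_4, a_5}: 1 true — exactly one ✓
  (4) {a_1, a_0, a_2}: 1/3 true — not all ✓
  (5) a_6=F ⇒ a_3: vacuous ✓
  (6) {a_0, a_4, a_2, a_3}: 1/4 true — not all ✓
  (7) a_3=F, a_1=F — same ✓
  (8) {a_4, a_5, a_3}: 1 true — at least one ✓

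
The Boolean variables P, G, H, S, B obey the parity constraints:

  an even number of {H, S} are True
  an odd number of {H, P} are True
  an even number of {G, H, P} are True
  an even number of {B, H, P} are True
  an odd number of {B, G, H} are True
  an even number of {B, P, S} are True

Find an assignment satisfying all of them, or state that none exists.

P = False, G = True, H = True, S = True, B = True

{H, S}: 2 true → even ✓
{H, P}: 1 true → odd ✓
{G, H, P}: 2 true → even ✓
{B, H, P}: 2 true → even ✓
{B, G, H}: 3 true → odd ✓
{B, P, S}: 2 true → even ✓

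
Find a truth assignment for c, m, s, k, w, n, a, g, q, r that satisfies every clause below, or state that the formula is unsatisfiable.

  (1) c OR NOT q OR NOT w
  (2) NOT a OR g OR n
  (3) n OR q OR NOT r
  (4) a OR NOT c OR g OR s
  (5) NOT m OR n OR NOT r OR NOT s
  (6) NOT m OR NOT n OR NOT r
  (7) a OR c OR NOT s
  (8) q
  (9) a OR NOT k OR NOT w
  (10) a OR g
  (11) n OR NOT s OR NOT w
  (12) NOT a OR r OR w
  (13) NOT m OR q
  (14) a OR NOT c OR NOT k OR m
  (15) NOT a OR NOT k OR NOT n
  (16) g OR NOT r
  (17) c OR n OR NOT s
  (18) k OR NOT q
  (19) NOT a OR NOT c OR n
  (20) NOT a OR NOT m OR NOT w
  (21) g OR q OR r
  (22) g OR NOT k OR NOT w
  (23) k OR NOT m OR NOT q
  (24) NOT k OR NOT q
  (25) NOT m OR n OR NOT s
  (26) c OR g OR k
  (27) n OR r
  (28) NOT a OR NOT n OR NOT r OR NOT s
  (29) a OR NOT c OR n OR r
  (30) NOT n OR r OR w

Unsatisfiable

Case q = True:
  (k OR NOT q) forces k = True.
  Clause (NOT k OR NOT q) is falsified — contradiction.
Case q = False:
  Clause (q) is falsified — contradiction.
Both cases fail, so the formula is unsatisfiable.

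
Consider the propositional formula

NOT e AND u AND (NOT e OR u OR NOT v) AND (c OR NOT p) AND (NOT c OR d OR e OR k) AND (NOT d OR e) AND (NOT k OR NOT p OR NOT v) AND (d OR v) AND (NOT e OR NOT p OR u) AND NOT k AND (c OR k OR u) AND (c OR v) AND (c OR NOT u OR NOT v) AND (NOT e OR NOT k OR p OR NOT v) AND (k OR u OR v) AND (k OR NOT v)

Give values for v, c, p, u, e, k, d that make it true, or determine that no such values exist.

Case u = True:
  (NOT e) forces e = False.
  (NOT d OR e) forces d = False.
  (d OR v) forces v = True.
  (NOT k) forces k = False.
  Clause (k OR NOT v) is falsified — contradiction.
Case u = False:
  Clause (u) is falsified — contradiction.
Both cases fail, so the formula is unsatisfiable.

The formula is unsatisfiable.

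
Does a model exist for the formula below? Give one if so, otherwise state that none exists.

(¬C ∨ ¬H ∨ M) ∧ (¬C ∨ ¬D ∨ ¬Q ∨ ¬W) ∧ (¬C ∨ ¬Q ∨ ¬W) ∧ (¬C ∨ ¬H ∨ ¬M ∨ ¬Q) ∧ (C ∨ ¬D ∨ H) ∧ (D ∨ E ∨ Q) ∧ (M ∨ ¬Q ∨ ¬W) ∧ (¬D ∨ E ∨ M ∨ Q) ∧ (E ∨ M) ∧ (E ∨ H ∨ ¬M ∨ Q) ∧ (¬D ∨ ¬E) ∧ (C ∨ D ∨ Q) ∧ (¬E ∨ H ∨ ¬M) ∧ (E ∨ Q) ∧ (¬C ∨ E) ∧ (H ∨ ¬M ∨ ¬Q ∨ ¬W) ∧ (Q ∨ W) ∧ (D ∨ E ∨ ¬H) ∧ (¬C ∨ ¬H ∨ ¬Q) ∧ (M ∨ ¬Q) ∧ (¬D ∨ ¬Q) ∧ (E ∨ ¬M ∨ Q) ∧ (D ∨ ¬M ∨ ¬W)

Q = True, H = True, C = False, D = False, W = False, E = True, M = True

Set Q = True.
  then (M ∨ ¬Q) forces M = True.
  then (¬D ∨ ¬Q) forces D = False.
  then (D ∨ ¬M ∨ ¬W) forces W = False.
Set H = True.
  then (¬C ∨ ¬H ∨ ¬M ∨ ¬Q) forces C = False.
  then (D ∨ E ∨ ¬H) forces E = True.
All clauses satisfied.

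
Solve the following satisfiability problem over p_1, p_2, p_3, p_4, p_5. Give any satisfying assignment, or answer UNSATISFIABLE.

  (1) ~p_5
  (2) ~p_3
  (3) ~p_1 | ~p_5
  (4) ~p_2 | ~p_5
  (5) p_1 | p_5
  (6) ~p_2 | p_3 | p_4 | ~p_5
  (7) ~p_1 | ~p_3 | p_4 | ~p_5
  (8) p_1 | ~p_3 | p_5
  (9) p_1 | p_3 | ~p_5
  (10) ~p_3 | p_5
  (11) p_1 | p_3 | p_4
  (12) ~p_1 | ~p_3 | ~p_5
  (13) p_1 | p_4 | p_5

p_1=T; p_2=T; p_3=F; p_4=F; p_5=F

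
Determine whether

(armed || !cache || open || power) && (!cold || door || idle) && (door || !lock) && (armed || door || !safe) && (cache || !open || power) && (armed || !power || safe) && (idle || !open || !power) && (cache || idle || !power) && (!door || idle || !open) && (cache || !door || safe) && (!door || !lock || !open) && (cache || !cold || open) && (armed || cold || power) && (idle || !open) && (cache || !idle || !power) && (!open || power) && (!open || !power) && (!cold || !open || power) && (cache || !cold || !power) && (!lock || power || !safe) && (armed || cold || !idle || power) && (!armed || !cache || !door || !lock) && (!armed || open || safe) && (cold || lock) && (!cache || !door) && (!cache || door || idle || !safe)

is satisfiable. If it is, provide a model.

cold = True, cache = True, armed = True, safe = True, idle = True, power = True, door = False, lock = False, open = False

Set cold = True.
Set cache = True.
  then (!cache || !door) forces door = False.
  then (!cold || door || idle) forces idle = True.
  then (door || !lock) forces lock = False.
Try armed = False:
  (armed || door || !safe) forces safe = False.
  (armed || !power || safe) forces power = False.
  (armed || !cache || open || power) forces open = True.
  clause (!open || power) is falsified — backtrack.
So armed = True.
Set safe = True.
Set power = True.
  then (!open || !power) forces open = False.
All clauses satisfied.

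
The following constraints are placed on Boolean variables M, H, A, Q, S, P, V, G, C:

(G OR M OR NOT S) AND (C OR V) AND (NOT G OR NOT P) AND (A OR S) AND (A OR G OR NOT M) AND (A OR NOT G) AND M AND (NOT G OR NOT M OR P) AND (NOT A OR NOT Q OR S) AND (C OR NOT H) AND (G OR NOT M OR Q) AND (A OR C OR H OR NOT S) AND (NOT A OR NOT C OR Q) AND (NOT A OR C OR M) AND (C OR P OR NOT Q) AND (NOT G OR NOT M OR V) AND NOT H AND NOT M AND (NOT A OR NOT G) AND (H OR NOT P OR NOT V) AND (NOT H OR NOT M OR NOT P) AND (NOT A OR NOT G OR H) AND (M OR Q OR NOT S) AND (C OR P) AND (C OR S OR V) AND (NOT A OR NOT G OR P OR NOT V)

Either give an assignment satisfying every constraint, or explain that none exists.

UNSATISFIABLE

Case M = True:
  Clause (NOT M) is falsified — contradiction.
Case M = False:
  Clause (M) is falsified — contradiction.
Both cases fail, so the formula is unsatisfiable.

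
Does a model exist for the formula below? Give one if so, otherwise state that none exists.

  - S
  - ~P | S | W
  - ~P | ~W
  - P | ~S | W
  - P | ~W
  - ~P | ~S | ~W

P = True, W = False, S = True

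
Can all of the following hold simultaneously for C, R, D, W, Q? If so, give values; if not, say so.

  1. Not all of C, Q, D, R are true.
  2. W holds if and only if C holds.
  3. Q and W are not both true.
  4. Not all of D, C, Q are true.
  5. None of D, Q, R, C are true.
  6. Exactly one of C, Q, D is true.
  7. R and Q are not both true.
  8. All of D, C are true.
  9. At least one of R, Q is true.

Case C = True:
  Constraint (5) is violated (C=T) — contradiction.
Case C = False:
  Constraint (8) is violated (C=F) — contradiction.
Both cases fail — unsatisfiable.

The formula is unsatisfiable.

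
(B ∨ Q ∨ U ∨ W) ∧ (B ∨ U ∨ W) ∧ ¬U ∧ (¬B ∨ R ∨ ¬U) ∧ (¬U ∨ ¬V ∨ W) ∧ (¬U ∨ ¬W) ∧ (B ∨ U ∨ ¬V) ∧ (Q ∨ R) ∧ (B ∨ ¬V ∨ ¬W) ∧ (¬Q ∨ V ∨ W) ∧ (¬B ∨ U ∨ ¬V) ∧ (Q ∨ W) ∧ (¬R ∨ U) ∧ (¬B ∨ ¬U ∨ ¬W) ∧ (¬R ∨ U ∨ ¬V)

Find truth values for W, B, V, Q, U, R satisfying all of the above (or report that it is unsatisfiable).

W=T, B=T, V=F, Q=T, U=F, R=F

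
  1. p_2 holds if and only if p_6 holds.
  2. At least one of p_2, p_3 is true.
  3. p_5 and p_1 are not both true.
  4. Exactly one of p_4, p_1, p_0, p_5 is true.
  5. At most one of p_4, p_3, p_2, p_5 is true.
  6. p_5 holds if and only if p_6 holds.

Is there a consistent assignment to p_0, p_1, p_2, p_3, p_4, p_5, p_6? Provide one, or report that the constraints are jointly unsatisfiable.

p_0 = False, p_1 = True, p_2 = False, p_3 = True, p_4 = False, p_5 = False, p_6 = False

  (1) p_2=F, p_6=F — same ✓
  (2) {p_2, p_3}: 1 true — at least one ✓
  (3) p_5=F, p_1=T — not both ✓
  (4) {p_4, p_1, p_0, p_5}: 1 true — exactly one ✓
  (5) {p_4, p_3, p_2, p_5}: 1 true — at most one ✓
  (6) p_5=F, p_6=F — same ✓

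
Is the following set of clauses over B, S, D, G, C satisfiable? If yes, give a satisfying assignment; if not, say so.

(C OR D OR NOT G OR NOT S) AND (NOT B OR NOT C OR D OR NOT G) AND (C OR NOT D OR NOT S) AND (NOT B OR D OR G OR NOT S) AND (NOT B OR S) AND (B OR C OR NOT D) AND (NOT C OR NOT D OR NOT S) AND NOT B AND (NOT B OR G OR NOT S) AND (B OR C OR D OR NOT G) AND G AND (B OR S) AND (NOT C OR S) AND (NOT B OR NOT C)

Unit clause (NOT B) forces B = False.
Unit clause (G) forces G = True.
In (B OR S) only S is left, so S = True.
Try D = True:
  (C OR NOT D OR NOT S) forces C = True.
  clause (NOT C OR NOT D OR NOT S) is falsified — backtrack.
So D = False.
  then (C OR D OR NOT G OR NOT S) forces C = True.
All clauses satisfied.

B = False, S = True, D = False, G = True, C = True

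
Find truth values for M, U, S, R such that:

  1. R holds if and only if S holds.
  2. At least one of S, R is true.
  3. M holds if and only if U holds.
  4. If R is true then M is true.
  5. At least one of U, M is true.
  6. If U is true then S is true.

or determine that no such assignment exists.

M = True, U = True, S = True, R = True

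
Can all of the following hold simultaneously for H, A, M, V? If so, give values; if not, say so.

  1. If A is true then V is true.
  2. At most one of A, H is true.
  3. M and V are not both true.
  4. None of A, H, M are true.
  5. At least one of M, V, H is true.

H = False, A = False, M = False, V = True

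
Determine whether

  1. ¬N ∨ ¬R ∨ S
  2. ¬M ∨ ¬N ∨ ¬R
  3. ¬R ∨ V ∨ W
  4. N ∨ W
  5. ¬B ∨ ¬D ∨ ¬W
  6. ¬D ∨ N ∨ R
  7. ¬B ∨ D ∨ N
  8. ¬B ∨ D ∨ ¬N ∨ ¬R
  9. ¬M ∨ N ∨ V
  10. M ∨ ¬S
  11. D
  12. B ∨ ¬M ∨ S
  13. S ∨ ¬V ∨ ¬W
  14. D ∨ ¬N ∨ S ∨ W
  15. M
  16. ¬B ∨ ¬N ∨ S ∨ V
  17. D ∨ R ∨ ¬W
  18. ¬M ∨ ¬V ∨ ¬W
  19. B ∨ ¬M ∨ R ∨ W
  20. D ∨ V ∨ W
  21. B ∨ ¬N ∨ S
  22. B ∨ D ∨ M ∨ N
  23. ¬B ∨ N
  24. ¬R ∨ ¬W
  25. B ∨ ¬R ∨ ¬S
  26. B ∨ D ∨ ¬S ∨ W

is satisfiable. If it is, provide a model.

V: False; M: True; S: True; W: True; D: True; R: False; N: True; B: False

Unit clause (D) forces D = True.
Unit clause (M) forces M = True.
Set V = False.
  then (¬M ∨ N ∨ V) forces N = True.
  then (¬M ∨ ¬N ∨ ¬R) forces R = False.
Try S = False:
  (B ∨ ¬M ∨ S) forces B = True.
  clause (¬B ∨ ¬N ∨ S ∨ V) is falsified — backtrack.
So S = True.
Set W = True.
  then (¬B ∨ ¬D ∨ ¬W) forces B = False.
All clauses satisfied.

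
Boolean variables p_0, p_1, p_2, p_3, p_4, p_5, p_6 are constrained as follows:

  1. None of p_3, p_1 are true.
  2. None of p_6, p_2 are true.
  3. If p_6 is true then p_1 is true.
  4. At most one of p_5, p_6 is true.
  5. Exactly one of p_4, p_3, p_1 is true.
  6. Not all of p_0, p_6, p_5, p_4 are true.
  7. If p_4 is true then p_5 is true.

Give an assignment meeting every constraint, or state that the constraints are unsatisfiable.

p_0: True; p_1: False; p_2: False; p_3: False; p_4: True; p_5: True; p_6: False

  (1) {p_3, p_1}: 0 true — none ✓
  (2) {p_6, p_2}: 0 true — none ✓
  (3) p_6=F ⇒ p_1: vacuous ✓
  (4) {p_5, p_6}: 1 true — at most one ✓
  (5) {p_4, p_3, p_1}: 1 true — exactly one ✓
  (6) {p_0, p_6, p_5, p_4}: 3/4 true — not all ✓
  (7) p_4=T ⇒ p_5: T ✓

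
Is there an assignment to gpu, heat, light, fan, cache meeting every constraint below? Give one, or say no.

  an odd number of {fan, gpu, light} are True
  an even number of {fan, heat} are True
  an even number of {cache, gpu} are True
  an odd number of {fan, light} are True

gpu=F, heat=F, light=T, fan=F, cache=F

{fan, gpu, light}: 1 true → odd ✓
{fan, heat}: 0 true → even ✓
{cache, gpu}: 0 true → even ✓
{fan, light}: 1 true → odd ✓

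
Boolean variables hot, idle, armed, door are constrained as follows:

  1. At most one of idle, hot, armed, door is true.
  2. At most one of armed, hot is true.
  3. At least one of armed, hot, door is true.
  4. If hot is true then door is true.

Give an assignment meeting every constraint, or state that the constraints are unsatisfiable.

hot = False, idle = False, armed = False, door = True

  (1) {idle, hot, armed, door}: 1 true — at most one ✓
  (2) {armed, hot}: 0 true — at most one ✓
  (3) {armed, hot, door}: 1 true — at least one ✓
  (4) hot=F ⇒ door: vacuous ✓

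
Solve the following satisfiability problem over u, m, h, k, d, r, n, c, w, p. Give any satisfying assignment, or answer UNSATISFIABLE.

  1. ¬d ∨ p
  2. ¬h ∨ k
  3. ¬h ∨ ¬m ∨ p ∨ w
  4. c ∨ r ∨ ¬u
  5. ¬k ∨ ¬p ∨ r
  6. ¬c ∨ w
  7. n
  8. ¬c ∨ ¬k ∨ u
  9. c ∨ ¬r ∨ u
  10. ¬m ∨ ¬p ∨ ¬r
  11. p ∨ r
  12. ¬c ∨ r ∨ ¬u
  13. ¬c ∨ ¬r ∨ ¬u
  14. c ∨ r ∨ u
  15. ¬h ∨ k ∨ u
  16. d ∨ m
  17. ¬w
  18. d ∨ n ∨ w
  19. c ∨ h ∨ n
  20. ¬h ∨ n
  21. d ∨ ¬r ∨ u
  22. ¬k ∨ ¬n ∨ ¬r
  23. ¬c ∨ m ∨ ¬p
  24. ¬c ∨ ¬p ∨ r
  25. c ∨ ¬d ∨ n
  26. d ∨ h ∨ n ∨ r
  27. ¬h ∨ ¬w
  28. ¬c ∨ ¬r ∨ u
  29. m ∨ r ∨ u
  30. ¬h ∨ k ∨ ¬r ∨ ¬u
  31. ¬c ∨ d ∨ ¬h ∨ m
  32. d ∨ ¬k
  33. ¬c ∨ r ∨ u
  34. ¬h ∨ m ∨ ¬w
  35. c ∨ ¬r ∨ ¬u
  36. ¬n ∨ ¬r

UNSATISFIABLE

Case n = True:
  (¬w) forces w = False.
  (¬c ∨ w) forces c = False.
  (¬n ∨ ¬r) forces r = False.
  (c ∨ r ∨ ¬u) forces u = False.
  Clause (c ∨ r ∨ u) is falsified — contradiction.
Case n = False:
  Clause (n) is falsified — contradiction.
Both cases fail, so the formula is unsatisfiable.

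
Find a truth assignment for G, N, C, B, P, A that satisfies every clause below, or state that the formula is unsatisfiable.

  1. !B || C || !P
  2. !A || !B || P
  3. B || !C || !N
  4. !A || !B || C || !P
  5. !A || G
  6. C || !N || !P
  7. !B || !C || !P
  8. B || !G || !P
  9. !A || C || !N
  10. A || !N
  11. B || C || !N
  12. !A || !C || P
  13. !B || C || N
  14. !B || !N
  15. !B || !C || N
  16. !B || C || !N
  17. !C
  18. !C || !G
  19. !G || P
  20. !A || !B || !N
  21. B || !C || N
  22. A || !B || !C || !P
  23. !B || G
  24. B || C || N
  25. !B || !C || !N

Case B = True:
  (!B || !N) forces N = False.
  (!B || C || N) forces C = True.
  Clause (!B || !C || N) is falsified — contradiction.
Case B = False:
  (!C) forces C = False.
  (B || C || !N) forces N = False.
  Clause (B || C || N) is falsified — contradiction.
Both cases fail, so the formula is unsatisfiable.

Unsatisfiable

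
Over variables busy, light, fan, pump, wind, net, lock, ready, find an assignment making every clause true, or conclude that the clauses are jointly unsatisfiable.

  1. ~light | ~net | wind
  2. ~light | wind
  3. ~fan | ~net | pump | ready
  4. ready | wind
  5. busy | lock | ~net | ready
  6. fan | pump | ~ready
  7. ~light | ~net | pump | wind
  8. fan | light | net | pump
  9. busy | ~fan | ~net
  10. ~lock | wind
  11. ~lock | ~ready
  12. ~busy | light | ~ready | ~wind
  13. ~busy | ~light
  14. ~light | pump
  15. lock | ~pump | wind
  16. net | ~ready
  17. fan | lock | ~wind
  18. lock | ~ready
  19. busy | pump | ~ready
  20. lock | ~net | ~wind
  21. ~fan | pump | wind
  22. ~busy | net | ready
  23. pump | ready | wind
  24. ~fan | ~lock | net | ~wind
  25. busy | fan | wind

Set busy = False.
Set light = False.
Set fan = True.
  then (busy | ~fan | ~net) forces net = False.
  then (net | ~ready) forces ready = False.
  then (ready | wind) forces wind = True.
  then (~fan | ~lock | net | ~wind) forces lock = False.
Set pump = False.
All clauses satisfied.

busy: False, light: False, fan: True, pump: False, wind: True, net: False, lock: False, ready: False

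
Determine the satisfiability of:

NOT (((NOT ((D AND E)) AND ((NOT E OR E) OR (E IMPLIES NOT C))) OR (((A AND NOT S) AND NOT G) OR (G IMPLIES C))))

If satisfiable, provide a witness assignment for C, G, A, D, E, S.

C = False, G = True, A = False, D = True, E = True, S = True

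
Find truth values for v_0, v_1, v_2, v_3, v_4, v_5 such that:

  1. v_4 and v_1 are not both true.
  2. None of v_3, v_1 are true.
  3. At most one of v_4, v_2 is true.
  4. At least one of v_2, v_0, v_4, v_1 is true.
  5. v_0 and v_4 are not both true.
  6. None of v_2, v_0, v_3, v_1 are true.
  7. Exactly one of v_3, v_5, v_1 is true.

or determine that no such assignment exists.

v_0: False, v_1: False, v_2: False, v_3: False, v_4: True, v_5: True

  (1) v_4=T, v_1=F — not both ✓
  (2) {v_3, v_1}: 0 true — none ✓
  (3) {v_4, v_2}: 1 true — at most one ✓
  (4) {v_2, v_0, v_4, v_1}: 1 true — at least one ✓
  (5) v_0=F, v_4=T — not both ✓
  (6) {v_2, v_0, v_3, v_1}: 0 true — none ✓
  (7) {v_3, v_5, v_1}: 1 true — exactly one ✓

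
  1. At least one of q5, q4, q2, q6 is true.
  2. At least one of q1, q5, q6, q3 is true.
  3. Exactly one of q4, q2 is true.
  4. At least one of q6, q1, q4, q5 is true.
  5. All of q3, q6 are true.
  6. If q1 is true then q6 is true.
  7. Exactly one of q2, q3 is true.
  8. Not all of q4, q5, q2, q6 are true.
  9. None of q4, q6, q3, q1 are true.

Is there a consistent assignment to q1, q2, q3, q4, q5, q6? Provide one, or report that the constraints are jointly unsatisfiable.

The formula is unsatisfiable.

Case q3 = True:
  Constraint (9) is violated (q3=T) — contradiction.
Case q3 = False:
  Constraint (5) is violated (q3=F) — contradiction.
Both cases fail — unsatisfiable.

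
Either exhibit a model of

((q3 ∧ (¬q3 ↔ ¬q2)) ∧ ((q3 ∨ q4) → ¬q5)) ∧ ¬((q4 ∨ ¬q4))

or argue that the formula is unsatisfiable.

The conjunct ¬((q4 ∨ ¬q4)) is unsatisfiable on its own:
  q4=F: evaluates to False.
  q4=T: evaluates to False.
So the whole conjunction is unsatisfiable.

Unsatisfiable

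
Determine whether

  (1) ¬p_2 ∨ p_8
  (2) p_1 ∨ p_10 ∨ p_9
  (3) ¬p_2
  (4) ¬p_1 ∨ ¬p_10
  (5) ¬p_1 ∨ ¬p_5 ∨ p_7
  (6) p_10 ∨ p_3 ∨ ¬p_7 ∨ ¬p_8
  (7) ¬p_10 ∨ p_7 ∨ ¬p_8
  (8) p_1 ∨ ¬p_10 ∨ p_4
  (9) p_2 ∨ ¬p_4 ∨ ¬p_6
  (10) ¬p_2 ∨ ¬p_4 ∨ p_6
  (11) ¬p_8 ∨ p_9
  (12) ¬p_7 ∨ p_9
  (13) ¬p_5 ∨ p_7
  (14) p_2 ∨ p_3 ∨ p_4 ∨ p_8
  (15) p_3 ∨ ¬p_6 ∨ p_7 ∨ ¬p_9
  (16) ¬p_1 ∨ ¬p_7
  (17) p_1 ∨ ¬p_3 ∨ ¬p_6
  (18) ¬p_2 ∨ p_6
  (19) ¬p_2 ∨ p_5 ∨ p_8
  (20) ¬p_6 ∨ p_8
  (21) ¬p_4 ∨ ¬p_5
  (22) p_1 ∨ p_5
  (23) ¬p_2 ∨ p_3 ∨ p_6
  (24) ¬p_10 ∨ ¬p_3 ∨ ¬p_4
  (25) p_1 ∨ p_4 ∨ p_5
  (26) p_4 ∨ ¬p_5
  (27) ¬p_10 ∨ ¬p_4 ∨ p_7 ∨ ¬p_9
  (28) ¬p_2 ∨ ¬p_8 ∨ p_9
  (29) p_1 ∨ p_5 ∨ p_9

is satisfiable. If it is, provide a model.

Unit clause (¬p_2) forces p_2 = False.
Set p_1 = True.
  then (¬p_1 ∨ ¬p_10) forces p_10 = False.
  then (¬p_1 ∨ ¬p_7) forces p_7 = False.
  then (¬p_1 ∨ ¬p_5 ∨ p_7) forces p_5 = False.
Set p_3 = True.
Set p_4 = True.
  then (p_2 ∨ ¬p_4 ∨ ¬p_6) forces p_6 = False.
Set p_8 = False.
Set p_9 = True.
All clauses satisfied.

p_1=T, p_2=F, p_3=T, p_4=T, p_5=F, p_6=F, p_7=F, p_8=F, p_9=T, p_10=F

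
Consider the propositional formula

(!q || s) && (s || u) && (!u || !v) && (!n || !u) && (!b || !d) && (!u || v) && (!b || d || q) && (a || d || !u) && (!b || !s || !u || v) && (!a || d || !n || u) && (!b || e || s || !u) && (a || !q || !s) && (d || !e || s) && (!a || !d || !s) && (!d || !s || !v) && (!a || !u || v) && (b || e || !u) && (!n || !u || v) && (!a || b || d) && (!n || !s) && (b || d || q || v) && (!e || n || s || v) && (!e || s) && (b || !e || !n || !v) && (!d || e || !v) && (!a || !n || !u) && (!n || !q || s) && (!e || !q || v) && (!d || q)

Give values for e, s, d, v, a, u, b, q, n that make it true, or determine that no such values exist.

e=T, s=T, d=F, v=T, a=T, u=F, b=T, q=T, n=F

Set e = True.
  then (!e || s) forces s = True.
  then (!n || !s) forces n = False.
Set d = False.
Try v = False:
  (!u || v) forces u = False.
  (!e || !q || v) forces q = False.
  (!b || d || q) forces b = False.
  clause (b || d || q || v) is falsified — backtrack.
So v = True.
  then (!u || !v) forces u = False.
Set a = True.
  then (!a || b || d) forces b = True.
  then (!b || d || q) forces q = True.
All clauses satisfied.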